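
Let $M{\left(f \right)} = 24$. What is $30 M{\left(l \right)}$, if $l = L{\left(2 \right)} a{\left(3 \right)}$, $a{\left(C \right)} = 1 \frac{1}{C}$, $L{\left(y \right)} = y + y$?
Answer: $720$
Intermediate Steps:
$L{\left(y \right)} = 2 y$
$a{\left(C \right)} = \frac{1}{C}$
$l = \frac{4}{3}$ ($l = \frac{2 \cdot 2}{3} = 4 \cdot \frac{1}{3} = \frac{4}{3} \approx 1.3333$)
$30 M{\left(l \right)} = 30 \cdot 24 = 720$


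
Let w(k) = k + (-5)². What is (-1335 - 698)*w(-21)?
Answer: -8132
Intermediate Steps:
w(k) = 25 + k (w(k) = k + 25 = 25 + k)
(-1335 - 698)*w(-21) = (-1335 - 698)*(25 - 21) = -2033*4 = -8132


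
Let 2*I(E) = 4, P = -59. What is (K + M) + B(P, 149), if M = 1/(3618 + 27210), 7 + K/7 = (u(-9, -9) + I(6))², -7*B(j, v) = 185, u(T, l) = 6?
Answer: 11485633/30828 ≈ 372.57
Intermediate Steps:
I(E) = 2 (I(E) = (½)*4 = 2)
B(j, v) = -185/7 (B(j, v) = -⅐*185 = -185/7)
K = 399 (K = -49 + 7*(6 + 2)² = -49 + 7*8² = -49 + 7*64 = -49 + 448 = 399)
M = 1/30828 ≈ 3.2438e-5
(K + M) + B(P, 149) = (399 + 1/30828) - 185/7 = 12300373/30828 - 185/7 = 11485633/30828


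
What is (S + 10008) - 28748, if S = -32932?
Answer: -51672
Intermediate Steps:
(S + 10008) - 28748 = (-32932 + 10008) - 28748 = -22924 - 28748 = -51672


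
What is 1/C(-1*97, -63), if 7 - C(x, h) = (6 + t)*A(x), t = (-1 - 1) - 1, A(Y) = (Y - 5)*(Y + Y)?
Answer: -1/59357 ≈ -1.6847e-5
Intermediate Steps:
A(Y) = 2*Y*(-5 + Y) (A(Y) = (-5 + Y)*(2*Y) = 2*Y*(-5 + Y))
t = -3 (t = -2 - 1 = -3)
C(x, h) = 7 - 6*x*(-5 + x) (C(x, h) = 7 - (6 - 3)*2*x*(-5 + x) = 7 - 3*2*x*(-5 + x) = 7 - 6*x*(-5 + x))
1/C(-1*97, -63) = 1/(7 - 6*(-1*97)*(-5 - 1*97)) = 1/(7 - 6*(-97)*(-5 - 97)) = 1/(7 - 6*(-97)*(-102)) = 1/(7 - 59364) = 1/(-59357) = -1/59357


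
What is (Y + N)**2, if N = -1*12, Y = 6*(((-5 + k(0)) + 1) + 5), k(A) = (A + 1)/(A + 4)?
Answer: 81/4 ≈ 20.250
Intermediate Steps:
k(A) = (1 + A)/(4 + A)
Y = 15/2 (Y = 6*(((-5 + (1 + 0)/(4 + 0)) + 1) + 5) = 6*(((-5 + 1/4) + 1) + 5) = 6*((-19/4 + 1) + 5) = 6*(-15/4 + 5) = 6*(5/4) = 15/2 ≈ 7.5000)
N = -12
(Y + N)**2 = (15/2 - 12)**2 = (-9/2)**2 = 81/4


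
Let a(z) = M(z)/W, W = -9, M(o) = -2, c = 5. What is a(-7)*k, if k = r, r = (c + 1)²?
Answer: 8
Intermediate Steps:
a(z) = 2/9 (a(z) = -2/(-9) = -2*(-⅑) = 2/9)
r = 36 (r = (5 + 1)² = 6² = 36)
k = 36
a(-7)*k = (2/9)*36 = 8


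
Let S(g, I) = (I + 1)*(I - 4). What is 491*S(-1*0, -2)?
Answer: 2946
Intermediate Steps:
S(g, I) = (1 + I)*(-4 + I)
491*S(-1*0, -2) = 491*(-4 + (-2)**2 - 3*(-2)) = 491*(-4 + 4 + 6) = 491*6 = 2946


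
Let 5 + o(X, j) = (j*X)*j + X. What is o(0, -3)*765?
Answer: -3825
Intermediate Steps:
o(X, j) = -5 + X + X*j**2 (o(X, j) = -5 + ((j*X)*j + X) = -5 + ((X*j)*j + X) = -5 + (X*j**2 + X) = -5 + (X + X*j**2) = -5 + X + X*j**2)
o(0, -3)*765 = (-5 + 0 + 0*(-3)**2)*765 = (-5 + 0 + 0*9)*765 = (-5 + 0 + 0)*765 = -5*765 = -3825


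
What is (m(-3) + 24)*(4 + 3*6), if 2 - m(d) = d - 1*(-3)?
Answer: 572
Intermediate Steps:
m(d) = -1 - d (m(d) = 2 - (d - 1*(-3)) = 2 - (d + 3) = 2 - (3 + d) = 2 + (-3 - d) = -1 - d)
(m(-3) + 24)*(4 + 3*6) = ((-1 - 1*(-3)) + 24)*(4 + 3*6) = ((-1 + 3) + 24)*(4 + 18) = (2 + 24)*22 = 26*22 = 572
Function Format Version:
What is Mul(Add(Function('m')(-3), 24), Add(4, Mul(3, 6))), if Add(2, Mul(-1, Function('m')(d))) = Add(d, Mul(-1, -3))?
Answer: 572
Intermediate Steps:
Function('m')(d) = Add(-1, Mul(-1, d)) (Function('m')(d) = Add(2, Mul(-1, Add(d, Mul(-1, -3)))) = Add(2, Mul(-1, Add(d, 3))) = Add(2, Mul(-1, Add(3, d))) = Add(2, Add(-3, Mul(-1, d))) = Add(-1, Mul(-1, d)))
Mul(Add(Function('m')(-3), 24), Add(4, Mul(3, 6))) = Mul(Add(Add(-1, Mul(-1, -3)), 24), Add(4, Mul(3, 6))) = Mul(Add(Add(-1, 3), 24), Add(4, 18)) = Mul(Add(2, 24), 22) = Mul(26, 22) = 572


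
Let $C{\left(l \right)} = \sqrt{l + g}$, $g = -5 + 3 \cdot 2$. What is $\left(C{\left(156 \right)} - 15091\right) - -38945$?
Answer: $23854 + \sqrt{157} \approx 23867.0$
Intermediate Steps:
$g = 1$ ($g = -5 + 6 = 1$)
$C{\left(l \right)} = \sqrt{1 + l}$ ($C{\left(l \right)} = \sqrt{l + 1} = \sqrt{1 + l}$)
$\left(C{\left(156 \right)} - 15091\right) - -38945 = \left(\sqrt{1 + 156} - 15091\right) - -38945 = \left(\sqrt{157} - 15091\right) + 38945 = \left(-15091 + \sqrt{157}\right) + 38945 = 23854 + \sqrt{157}$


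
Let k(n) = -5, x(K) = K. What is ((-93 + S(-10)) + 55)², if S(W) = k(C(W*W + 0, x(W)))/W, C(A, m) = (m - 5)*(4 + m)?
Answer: 5625/4 ≈ 1406.3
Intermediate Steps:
C(A, m) = (-5 + m)*(4 + m)
S(W) = -5/W
((-93 + S(-10)) + 55)² = ((-93 - 5/(-10)) + 55)² = ((-93 - 5*(-⅒)) + 55)² = ((-93 + ½) + 55)² = (-185/2 + 55)² = (-75/2)² = 5625/4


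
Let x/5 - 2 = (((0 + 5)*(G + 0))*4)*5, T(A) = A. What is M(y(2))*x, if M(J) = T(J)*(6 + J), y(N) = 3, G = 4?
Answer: 54270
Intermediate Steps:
x = 2010 (x = 10 + 5*((((0 + 5)*(4 + 0))*4)*5) = 10 + 5*(((5*4)*4)*5) = 10 + 5*((20*4)*5) = 10 + 5*(80*5) = 10 + 5*400 = 10 + 2000 = 2010)
M(J) = J*(6 + J)
M(y(2))*x = (3*(6 + 3))*2010 = (3*9)*2010 = 27*2010 = 54270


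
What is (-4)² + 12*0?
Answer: 16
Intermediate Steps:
(-4)² + 12*0 = 16 + 0 = 16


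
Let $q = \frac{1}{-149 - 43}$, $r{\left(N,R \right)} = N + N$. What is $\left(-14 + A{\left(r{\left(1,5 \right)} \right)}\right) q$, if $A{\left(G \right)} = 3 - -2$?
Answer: $\frac{3}{64} \approx 0.046875$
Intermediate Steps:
$r{\left(N,R \right)} = 2 N$
$A{\left(G \right)} = 5$ ($A{\left(G \right)} = 3 + 2 = 5$)
$q = - \frac{1}{192}$ ($q = \frac{1}{-192} = - \frac{1}{192} \approx -0.0052083$)
$\left(-14 + A{\left(r{\left(1,5 \right)} \right)}\right) q = \left(-14 + 5\right) \left(- \frac{1}{192}\right) = \left(-9\right) \left(- \frac{1}{192}\right) = \frac{3}{64}$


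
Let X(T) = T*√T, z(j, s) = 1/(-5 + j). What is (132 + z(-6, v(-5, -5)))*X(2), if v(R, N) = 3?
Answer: 2902*√2/11 ≈ 373.10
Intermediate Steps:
X(T) = T^(3/2)
(132 + z(-6, v(-5, -5)))*X(2) = (132 + 1/(-5 - 6))*2^(3/2) = (132 + 1/(-11))*(2*√2) = (132 - 1/11)*(2*√2) = 1451*(2*√2)/11 = 2902*√2/11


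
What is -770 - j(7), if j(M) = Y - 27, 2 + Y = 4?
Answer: -745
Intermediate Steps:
Y = 2 (Y = -2 + 4 = 2)
j(M) = -25 (j(M) = 2 - 27 = -25)
-770 - j(7) = -770 - 1*(-25) = -770 + 25 = -745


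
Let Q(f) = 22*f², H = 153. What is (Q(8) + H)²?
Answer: 2436721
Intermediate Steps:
(Q(8) + H)² = (22*8² + 153)² = (22*64 + 153)² = (1408 + 153)² = 1561² = 2436721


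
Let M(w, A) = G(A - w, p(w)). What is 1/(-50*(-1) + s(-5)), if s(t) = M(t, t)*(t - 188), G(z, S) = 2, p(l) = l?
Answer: -1/336 ≈ -0.0029762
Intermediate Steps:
M(w, A) = 2
s(t) = -376 + 2*t (s(t) = 2*(t - 188) = 2*(-188 + t) = -376 + 2*t)
1/(-50*(-1) + s(-5)) = 1/(-50*(-1) + (-376 + 2*(-5))) = 1/(-50*(-1) + (-376 - 10)) = 1/(50 - 386) = 1/(-336) = -1/336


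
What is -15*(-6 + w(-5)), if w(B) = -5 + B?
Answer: 240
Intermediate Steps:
-15*(-6 + w(-5)) = -15*(-6 + (-5 - 5)) = -15*(-6 - 10) = -15*(-16) = 240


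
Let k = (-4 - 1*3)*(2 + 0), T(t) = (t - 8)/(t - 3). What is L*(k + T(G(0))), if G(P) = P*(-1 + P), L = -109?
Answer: 3706/3 ≈ 1235.3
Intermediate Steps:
T(t) = (-8 + t)/(-3 + t)
k = -14 (k = (-4 - 3)*2 = -7*2 = -14)
L*(k + T(G(0))) = -109*(-14 + (-8 + 0*(-1 + 0))/(-3 + 0*(-1 + 0))) = -109*(-14 + (-8 + 0*(-1))/(-3 + 0*(-1))) = -109*(-14 + (-8 + 0)/(-3 + 0)) = -109*(-14 - 8/(-3)) = -109*(-14 - ⅓*(-8)) = -109*(-14 + 8/3) = -109*(-34/3) = 3706/3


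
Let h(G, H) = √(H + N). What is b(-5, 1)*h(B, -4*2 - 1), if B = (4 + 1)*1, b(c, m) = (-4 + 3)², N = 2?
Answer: I*√7 ≈ 2.6458*I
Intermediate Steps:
b(c, m) = 1 (b(c, m) = (-1)² = 1)
B = 5 (B = 5*1 = 5)
h(G, H) = √(2 + H) (h(G, H) = √(H + 2) = √(2 + H))
b(-5, 1)*h(B, -4*2 - 1) = 1*√(2 + (-4*2 - 1)) = 1*√(2 + (-8 - 1)) = 1*√(2 - 9) = 1*√(-7) = 1*(I*√7) = I*√7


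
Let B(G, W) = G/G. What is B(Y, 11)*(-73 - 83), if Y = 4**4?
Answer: -156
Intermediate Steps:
Y = 256
B(G, W) = 1
B(Y, 11)*(-73 - 83) = 1*(-73 - 83) = 1*(-156) = -156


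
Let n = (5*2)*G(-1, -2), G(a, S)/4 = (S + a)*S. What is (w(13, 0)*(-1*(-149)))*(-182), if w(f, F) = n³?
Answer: -374879232000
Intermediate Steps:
G(a, S) = 4*S*(S + a) (G(a, S) = 4*((S + a)*S) = 4*(S*(S + a)) = 4*S*(S + a))
n = 240 (n = (5*2)*(4*(-2)*(-2 - 1)) = 10*(4*(-2)*(-3)) = 10*24 = 240)
w(f, F) = 13824000 (w(f, F) = 240³ = 13824000)
(w(13, 0)*(-1*(-149)))*(-182) = (13824000*(-1*(-149)))*(-182) = (13824000*149)*(-182) = 2059776000*(-182) = -374879232000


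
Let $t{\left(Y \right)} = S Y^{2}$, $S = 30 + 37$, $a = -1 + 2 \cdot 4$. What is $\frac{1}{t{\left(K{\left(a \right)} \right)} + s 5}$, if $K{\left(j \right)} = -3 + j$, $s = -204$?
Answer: $\frac{1}{52} \approx 0.019231$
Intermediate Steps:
$a = 7$ ($a = -1 + 8 = 7$)
$S = 67$
$t{\left(Y \right)} = 67 Y^{2}$
$\frac{1}{t{\left(K{\left(a \right)} \right)} + s 5} = \frac{1}{67 \left(-3 + 7\right)^{2} - 1020} = \frac{1}{67 \cdot 4^{2} - 1020} = \frac{1}{67 \cdot 16 - 1020} = \frac{1}{1072 - 1020} = \frac{1}{52}$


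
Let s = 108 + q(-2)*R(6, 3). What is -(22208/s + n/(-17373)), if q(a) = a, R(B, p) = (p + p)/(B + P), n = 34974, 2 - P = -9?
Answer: -67657712/330087 ≈ -204.97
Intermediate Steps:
P = 11 (P = 2 - 1*(-9) = 2 + 9 = 11)
R(B, p) = 2*p/(11 + B) (R(B, p) = (p + p)/(B + 11) = (2*p)/(11 + B) = 2*p/(11 + B))
s = 1824/17 (s = 108 - 4*3/(11 + 6) = 108 - 4*3/17 = 108 - 2*6/17 = 108 - 12/17 = 1824/17 ≈ 107.29)
-(22208/s + n/(-17373)) = -(22208/(1824/17) + 34974/(-17373)) = -(22208*(17/1824) + 34974*(-1/17373)) = -(11798/57 - 11658/5791) = -1*67657712/330087 = -67657712/330087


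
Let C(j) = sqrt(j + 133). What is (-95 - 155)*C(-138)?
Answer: -250*I*sqrt(5) ≈ -559.02*I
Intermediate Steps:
C(j) = sqrt(133 + j)
(-95 - 155)*C(-138) = (-95 - 155)*sqrt(133 - 138) = -250*I*sqrt(5)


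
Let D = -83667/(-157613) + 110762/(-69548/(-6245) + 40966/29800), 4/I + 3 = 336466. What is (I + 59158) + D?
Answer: 839773921010364521057025/12347528882704129433 ≈ 68012.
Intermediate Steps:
I = 4/336463 (I = 4/(-3 + 336466) = 4/336463 ≈ 1.1888e-5)
D = 324905880351068369/36698028855191 (D = -83667*(-1/157613) + 110762/(-69548*(-1/6245) + 40966*(1/29800)) = 83667/157613 + 110762/(69548/6245 + 20483/14900) = 83667/157613 + 110762/(232836307/18610100) = 83667/157613 + 110762*(18610100/232836307) = 83667/157613 + 2061291896200/232836307 = 324905880351068369/36698028855191 ≈ 8853.5)
(I + 59158) + D = (4/336463 + 59158) + 324905880351068369/36698028855191 = 19904478158/336463 + 324905880351068369/36698028855191 = 839773921010364521057025/12347528882704129433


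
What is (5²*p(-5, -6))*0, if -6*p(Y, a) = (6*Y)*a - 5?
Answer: 0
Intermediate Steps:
p(Y, a) = ⅚ - Y*a (p(Y, a) = -((6*Y)*a - 5)/6 = -(6*Y*a - 5)/6 = -(-5 + 6*Y*a)/6 = ⅚ - Y*a)
(5²*p(-5, -6))*0 = (5²*(⅚ - 1*(-5)*(-6)))*0 = (25*(⅚ - 30))*0 = (25*(-175/6))*0 = -4375/6*0 = 0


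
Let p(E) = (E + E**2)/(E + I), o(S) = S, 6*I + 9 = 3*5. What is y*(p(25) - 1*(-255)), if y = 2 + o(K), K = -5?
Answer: -840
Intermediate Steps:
I = 1 (I = -3/2 + (3*5)/6 = -3/2 + (1/6)*15 = -3/2 + 5/2 = 1)
p(E) = (E + E**2)/(1 + E) (p(E) = (E + E**2)/(E + 1) = (E + E**2)/(1 + E))
y = -3 (y = 2 - 5 = -3)
y*(p(25) - 1*(-255)) = -3*(25 - 1*(-255)) = -3*(25 + 255) = -3*280 = -840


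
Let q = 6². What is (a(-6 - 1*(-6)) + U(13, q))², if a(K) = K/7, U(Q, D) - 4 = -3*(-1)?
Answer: 49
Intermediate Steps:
q = 36
U(Q, D) = 7 (U(Q, D) = 4 - 3*(-1) = 4 + 3 = 7)
a(K) = K/7 (a(K) = K*(⅐) = K/7)
(a(-6 - 1*(-6)) + U(13, q))² = ((-6 - 1*(-6))/7 + 7)² = ((-6 + 6)/7 + 7)² = ((⅐)*0 + 7)² = (0 + 7)² = 7² = 49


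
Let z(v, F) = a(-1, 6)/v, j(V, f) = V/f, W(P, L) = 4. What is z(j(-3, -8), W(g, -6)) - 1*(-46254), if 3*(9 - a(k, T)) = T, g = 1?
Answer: 138818/3 ≈ 46273.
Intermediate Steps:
a(k, T) = 9 - T/3
z(v, F) = 7/v (z(v, F) = (9 - ⅓*6)/v = (9 - 2)/v = 7/v)
z(j(-3, -8), W(g, -6)) - 1*(-46254) = 7/((-3/(-8))) - 1*(-46254) = 7/((-3*(-⅛))) + 46254 = 7/(3/8) + 46254 = 7*(8/3) + 46254 = 56/3 + 46254 = 138818/3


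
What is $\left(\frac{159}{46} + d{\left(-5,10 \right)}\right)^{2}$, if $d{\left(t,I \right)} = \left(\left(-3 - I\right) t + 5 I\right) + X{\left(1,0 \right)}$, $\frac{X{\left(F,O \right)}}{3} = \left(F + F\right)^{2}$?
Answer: $\frac{36012001}{2116} \approx 17019.0$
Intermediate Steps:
$X{\left(F,O \right)} = 12 F^{2}$ ($X{\left(F,O \right)} = 3 \left(F + F\right)^{2} = 3 \left(2 F\right)^{2} = 3 \cdot 4 F^{2} = 12 F^{2}$)
$d{\left(t,I \right)} = 12 + 5 I + t \left(-3 - I\right)$ ($d{\left(t,I \right)} = \left(\left(-3 - I\right) t + 5 I\right) + 12 \cdot 1^{2} = \left(t \left(-3 - I\right) + 5 I\right) + 12 \cdot 1 = \left(5 I + t \left(-3 - I\right)\right) + 12 = 12 + 5 I + t \left(-3 - I\right)$)
$\left(\frac{159}{46} + d{\left(-5,10 \right)}\right)^{2} = \left(\frac{159}{46} + \left(12 - -15 + 5 \cdot 10 - 10 \left(-5\right)\right)\right)^{2} = \left(159 \cdot \frac{1}{46} + \left(12 + 15 + 50 + 50\right)\right)^{2} = \left(\frac{159}{46} + 127\right)^{2} = \left(\frac{6001}{46}\right)^{2} = \frac{36012001}{2116}$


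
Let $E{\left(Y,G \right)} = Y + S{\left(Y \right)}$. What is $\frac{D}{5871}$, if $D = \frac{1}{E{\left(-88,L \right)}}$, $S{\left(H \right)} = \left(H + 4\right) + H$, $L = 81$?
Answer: $- \frac{1}{1526460} \approx -6.5511 \cdot 10^{-7}$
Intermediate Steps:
$S{\left(H \right)} = 4 + 2 H$ ($S{\left(H \right)} = \left(4 + H\right) + H = 4 + 2 H$)
$E{\left(Y,G \right)} = 4 + 3 Y$ ($E{\left(Y,G \right)} = Y + \left(4 + 2 Y\right) = 4 + 3 Y$)
$D = - \frac{1}{260}$ ($D = \frac{1}{4 + 3 \left(-88\right)} = \frac{1}{4 - 264} = \frac{1}{-260} = - \frac{1}{260} \approx -0.0038462$)
$\frac{D}{5871} = - \frac{1}{260 \cdot 5871} = \left(- \frac{1}{260}\right) \frac{1}{5871} = - \frac{1}{1526460}$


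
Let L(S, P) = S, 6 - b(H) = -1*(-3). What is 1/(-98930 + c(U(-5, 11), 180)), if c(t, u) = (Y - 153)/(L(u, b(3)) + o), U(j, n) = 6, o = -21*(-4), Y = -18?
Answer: -88/8705897 ≈ -1.0108e-5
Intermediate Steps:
b(H) = 3 (b(H) = 6 - (-1)*(-3) = 6 - 1*3 = 6 - 3 = 3)
o = 84
c(t, u) = -171/(84 + u) (c(t, u) = (-18 - 153)/(u + 84) = -171/(84 + u))
1/(-98930 + c(U(-5, 11), 180)) = 1/(-98930 - 171/(84 + 180)) = 1/(-98930 - 171/264) = 1/(-98930 - 171*1/264) = 1/(-98930 - 57/88) = 1/(-8705897/88) = -88/8705897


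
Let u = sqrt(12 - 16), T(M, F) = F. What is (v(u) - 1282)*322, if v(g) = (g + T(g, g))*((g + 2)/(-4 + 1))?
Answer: -1235836/3 - 2576*I/3 ≈ -4.1195e+5 - 858.67*I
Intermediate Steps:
u = 2*I (u = sqrt(-4) = 2*I ≈ 2.0*I)
v(g) = 2*g*(-2/3 - g/3) (v(g) = (g + g)*((g + 2)/(-4 + 1)) = (2*g)*((2 + g)/(-3)) = (2*g)*((2 + g)*(-1/3)) = (2*g)*(-2/3 - g/3) = 2*g*(-2/3 - g/3))
(v(u) - 1282)*322 = (2*(2*I)*(-2 - 2*I)/3 - 1282)*322 = (4*I*(-2 - 2*I)/3 - 1282)*322 = (-1282 + 4*I*(-2 - 2*I)/3)*322 = -412804 + 1288*I*(-2 - 2*I)/3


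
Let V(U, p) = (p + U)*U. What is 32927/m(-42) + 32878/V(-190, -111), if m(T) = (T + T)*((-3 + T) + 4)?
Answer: 142594783/14068740 ≈ 10.136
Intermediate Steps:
V(U, p) = U*(U + p) (V(U, p) = (U + p)*U = U*(U + p))
m(T) = 2*T*(1 + T) (m(T) = (2*T)*(1 + T) = 2*T*(1 + T))
32927/m(-42) + 32878/V(-190, -111) = 32927/((2*(-42)*(1 - 42))) + 32878/((-190*(-190 - 111))) = 32927/((2*(-42)*(-41))) + 32878/((-190*(-301))) = 32927/3444 + 32878/57190 = 32927*(1/3444) + 32878*(1/57190) = 32927/3444 + 16439/28595 = 142594783/14068740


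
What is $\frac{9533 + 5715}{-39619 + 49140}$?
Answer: $\frac{15248}{9521} \approx 1.6015$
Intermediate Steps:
$\frac{9533 + 5715}{-39619 + 49140} = \frac{15248}{9521}$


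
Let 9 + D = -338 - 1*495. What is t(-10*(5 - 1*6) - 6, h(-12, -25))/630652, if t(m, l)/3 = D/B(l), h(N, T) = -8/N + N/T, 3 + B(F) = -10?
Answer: 1263/4099238 ≈ 0.00030811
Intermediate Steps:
D = -842 (D = -9 + (-338 - 1*495) = -9 + (-338 - 495) = -9 - 833 = -842)
B(F) = -13 (B(F) = -3 - 10 = -13)
t(m, l) = 2526/13 (t(m, l) = 3*(-842/(-13)) = 3*(-842*(-1/13)) = 3*(842/13) = 2526/13)
t(-10*(5 - 1*6) - 6, h(-12, -25))/630652 = (2526/13)/630652 = (2526/13)*(1/630652) = 1263/4099238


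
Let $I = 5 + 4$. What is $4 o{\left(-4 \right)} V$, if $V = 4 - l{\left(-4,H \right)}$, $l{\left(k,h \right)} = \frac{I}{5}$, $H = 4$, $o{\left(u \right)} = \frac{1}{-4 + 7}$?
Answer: $\frac{44}{15} \approx 2.9333$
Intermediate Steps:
$I = 9$
$o{\left(u \right)} = \frac{1}{3}$
$l{\left(k,h \right)} = \frac{9}{5}$
$V = \frac{11}{5}$ ($V = 4 - \frac{9}{5} = \frac{11}{5} \approx 2.2$)
$4 o{\left(-4 \right)} V = 4 \cdot \frac{1}{3} \cdot \frac{11}{5} = \frac{4}{3} \cdot \frac{11}{5} = \frac{44}{15}$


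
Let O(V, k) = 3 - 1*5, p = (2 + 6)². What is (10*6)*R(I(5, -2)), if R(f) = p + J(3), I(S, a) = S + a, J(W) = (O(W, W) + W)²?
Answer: 3900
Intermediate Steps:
p = 64 (p = 8² = 64)
O(V, k) = -2 (O(V, k) = 3 - 5 = -2)
J(W) = (-2 + W)²
R(f) = 65 (R(f) = 64 + (-2 + 3)² = 64 + 1² = 64 + 1 = 65)
(10*6)*R(I(5, -2)) = (10*6)*65 = 60*65 = 3900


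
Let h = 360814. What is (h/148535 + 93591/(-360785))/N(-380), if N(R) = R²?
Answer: 23254947961/1547656095278000 ≈ 1.5026e-5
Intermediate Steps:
(h/148535 + 93591/(-360785))/N(-380) = (360814/148535 + 93591/(-360785))/((-380)²) = (360814*(1/148535) + 93591*(-1/360785))/144400 = (360814/148535 - 93591/360785)*(1/144400) = (23254947961/10717839995)*(1/144400) = 23254947961/1547656095278000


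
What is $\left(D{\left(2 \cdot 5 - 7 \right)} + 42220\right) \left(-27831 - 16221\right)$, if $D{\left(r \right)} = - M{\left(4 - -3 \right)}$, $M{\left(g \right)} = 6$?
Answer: $-1859611128$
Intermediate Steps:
$D{\left(r \right)} = -6$ ($D{\left(r \right)} = \left(-1\right) 6 = -6$)
$\left(D{\left(2 \cdot 5 - 7 \right)} + 42220\right) \left(-27831 - 16221\right) = \left(-6 + 42220\right) \left(-27831 - 16221\right) = 42214 \left(-44052\right) = -1859611128$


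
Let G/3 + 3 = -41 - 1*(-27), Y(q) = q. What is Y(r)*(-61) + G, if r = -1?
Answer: 10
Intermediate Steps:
G = -51 (G = -9 + 3*(-41 - 1*(-27)) = -9 + 3*(-41 + 27) = -9 + 3*(-14) = -9 - 42 = -51)
Y(r)*(-61) + G = -1*(-61) - 51 = 61 - 51 = 10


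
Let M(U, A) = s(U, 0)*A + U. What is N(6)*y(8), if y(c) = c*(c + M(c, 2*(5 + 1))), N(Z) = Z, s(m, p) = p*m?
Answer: 768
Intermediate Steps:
s(m, p) = m*p
M(U, A) = U (M(U, A) = (U*0)*A + U = 0*A + U = 0 + U = U)
y(c) = 2*c² (y(c) = c*(c + c) = c*(2*c) = 2*c²)
N(6)*y(8) = 6*(2*8²) = 6*(2*64) = 6*128 = 768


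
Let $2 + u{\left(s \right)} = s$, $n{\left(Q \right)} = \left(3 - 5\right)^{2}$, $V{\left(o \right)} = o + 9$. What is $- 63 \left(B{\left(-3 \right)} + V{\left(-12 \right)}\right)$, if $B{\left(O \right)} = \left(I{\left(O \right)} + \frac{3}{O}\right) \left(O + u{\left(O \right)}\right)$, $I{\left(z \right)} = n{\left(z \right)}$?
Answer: $1701$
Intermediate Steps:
$V{\left(o \right)} = 9 + o$
$n{\left(Q \right)} = 4$ ($n{\left(Q \right)} = \left(-2\right)^{2} = 4$)
$I{\left(z \right)} = 4$
$u{\left(s \right)} = -2 + s$
$B{\left(O \right)} = \left(-2 + 2 O\right) \left(4 + \frac{3}{O}\right)$ ($B{\left(O \right)} = \left(4 + \frac{3}{O}\right) \left(O + \left(-2 + O\right)\right) = \left(4 + \frac{3}{O}\right) \left(-2 + 2 O\right) = \left(-2 + 2 O\right) \left(4 + \frac{3}{O}\right)$)
$- 63 \left(B{\left(-3 \right)} + V{\left(-12 \right)}\right) = - 63 \left(\left(-2 - \frac{6}{-3} + 8 \left(-3\right)\right) + \left(9 - 12\right)\right) = - 63 \left(\left(-2 - -2 - 24\right) - 3\right) = - 63 \left(\left(-2 + 2 - 24\right) - 3\right) = - 63 \left(-24 - 3\right) = \left(-63\right) \left(-27\right) = 1701$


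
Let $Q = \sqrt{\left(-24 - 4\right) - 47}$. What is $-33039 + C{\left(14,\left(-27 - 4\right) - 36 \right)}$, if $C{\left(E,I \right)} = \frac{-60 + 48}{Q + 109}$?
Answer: $\frac{3 \left(- 55065 \sqrt{3} + 1200421 i\right)}{- 109 i + 5 \sqrt{3}} \approx -33039.0 + 0.0086927 i$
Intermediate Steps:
$Q = 5 i \sqrt{3}$ ($Q = \sqrt{-28 - 47} = \sqrt{-75} = 5 i \sqrt{3} \approx 8.6602 i$)
$C{\left(E,I \right)} = - \frac{12}{109 + 5 i \sqrt{3}}$ ($C{\left(E,I \right)} = \frac{-60 + 48}{5 i \sqrt{3} + 109} = - \frac{12}{109 + 5 i \sqrt{3}}$)
$-33039 + C{\left(14,\left(-27 - 4\right) - 36 \right)} = -33039 - \left(\frac{327}{2989} - \frac{15 i \sqrt{3}}{2989}\right) = - \frac{98753898}{2989} + \frac{15 i \sqrt{3}}{2989}$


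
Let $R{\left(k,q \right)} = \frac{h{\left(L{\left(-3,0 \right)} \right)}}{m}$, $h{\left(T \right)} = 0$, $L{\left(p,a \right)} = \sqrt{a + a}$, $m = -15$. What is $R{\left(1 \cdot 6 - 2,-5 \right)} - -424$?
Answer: $424$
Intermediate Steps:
$L{\left(p,a \right)} = \sqrt{2} \sqrt{a}$ ($L{\left(p,a \right)} = \sqrt{2 a} = \sqrt{2} \sqrt{a}$)
$R{\left(k,q \right)} = 0$ ($R{\left(k,q \right)} = \frac{0}{-15} = 0 \left(- \frac{1}{15}\right) = 0$)
$R{\left(1 \cdot 6 - 2,-5 \right)} - -424 = 0 - -424 = 0 + 424 = 424$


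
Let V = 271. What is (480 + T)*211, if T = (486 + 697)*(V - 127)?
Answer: 36045552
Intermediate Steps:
T = 170352 (T = (486 + 697)*(271 - 127) = 1183*144 = 170352)
(480 + T)*211 = (480 + 170352)*211 = 170832*211 = 36045552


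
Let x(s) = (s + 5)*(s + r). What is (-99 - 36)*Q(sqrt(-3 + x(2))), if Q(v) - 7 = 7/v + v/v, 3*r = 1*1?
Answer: -1080 - 189*sqrt(30)/4 ≈ -1338.8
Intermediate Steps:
r = 1/3 (r = (1*1)/3 = (1/3)*1 = 1/3 ≈ 0.33333)
x(s) = (5 + s)*(1/3 + s) (x(s) = (s + 5)*(s + 1/3) = (5 + s)*(1/3 + s))
Q(v) = 8 + 7/v (Q(v) = 7 + (7/v + v/v) = 7 + (7/v + 1) = 7 + (1 + 7/v) = 8 + 7/v)
(-99 - 36)*Q(sqrt(-3 + x(2))) = (-99 - 36)*(8 + 7/(sqrt(-3 + (5/3 + 2**2 + (16/3)*2)))) = -135*(8 + 7/(sqrt(-3 + (5/3 + 4 + 32/3)))) = -135*(8 + 7/(sqrt(-3 + 49/3))) = -135*(8 + 7/(sqrt(40/3))) = -135*(8 + 7/((2*sqrt(30)/3))) = -135*(8 + 7*(sqrt(30)/20)) = -135*(8 + 7*sqrt(30)/20) = -1080 - 189*sqrt(30)/4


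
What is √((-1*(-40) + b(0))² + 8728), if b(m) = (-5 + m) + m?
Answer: √9953 ≈ 99.765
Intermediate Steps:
b(m) = -5 + 2*m
√((-1*(-40) + b(0))² + 8728) = √((-1*(-40) + (-5 + 2*0))² + 8728) = √((40 + (-5 + 0))² + 8728) = √((40 - 5)² + 8728) = √(35² + 8728) = √(1225 + 8728) = √9953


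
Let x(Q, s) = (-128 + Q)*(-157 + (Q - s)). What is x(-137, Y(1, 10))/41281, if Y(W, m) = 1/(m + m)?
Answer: 311693/165124 ≈ 1.8876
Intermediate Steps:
Y(W, m) = 1/(2*m)
x(Q, s) = (-128 + Q)*(-157 + Q - s)
x(-137, Y(1, 10))/41281 = (20096 + (-137)² - 285*(-137) + 128*((½)/10) - 1*(-137)*(½)/10)/41281 = (20096 + 18769 + 39045 + 128*((½)*(⅒)) - 1*(-137)*(½)*(⅒))*(1/41281) = (20096 + 18769 + 39045 + 128*(1/20) - 1*(-137)*1/20)*(1/41281) = (20096 + 18769 + 39045 + 32/5 + 137/20)*(1/41281) = (311693/4)*(1/41281) = 311693/165124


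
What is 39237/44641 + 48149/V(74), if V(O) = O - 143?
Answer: -2146712156/3080229 ≈ -696.93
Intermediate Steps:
V(O) = -143 + O
39237/44641 + 48149/V(74) = 39237/44641 + 48149/(-143 + 74) = 39237*(1/44641) + 48149/(-69) = 39237/44641 + 48149*(-1/69) = 39237/44641 - 48149/69 = -2146712156/3080229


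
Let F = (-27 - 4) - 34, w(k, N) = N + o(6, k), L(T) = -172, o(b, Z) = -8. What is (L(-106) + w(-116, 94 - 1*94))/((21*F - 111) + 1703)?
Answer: -180/227 ≈ -0.79295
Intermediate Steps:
w(k, N) = -8 + N (w(k, N) = N - 8 = -8 + N)
F = -65 (F = -31 - 34 = -65)
(L(-106) + w(-116, 94 - 1*94))/((21*F - 111) + 1703) = (-172 + (-8 + (94 - 1*94)))/((21*(-65) - 111) + 1703) = (-172 + (-8 + (94 - 94)))/((-1365 - 111) + 1703) = (-172 + (-8 + 0))/(-1476 + 1703) = (-172 - 8)/227 = -180*1/227 = -180/227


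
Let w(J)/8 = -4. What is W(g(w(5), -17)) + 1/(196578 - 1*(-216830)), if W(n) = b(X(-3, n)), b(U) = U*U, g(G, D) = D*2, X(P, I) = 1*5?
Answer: 10335201/413408 ≈ 25.000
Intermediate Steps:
X(P, I) = 5
w(J) = -32 (w(J) = 8*(-4) = -32)
g(G, D) = 2*D
b(U) = U²
W(n) = 25 (W(n) = 5² = 25)
W(g(w(5), -17)) + 1/(196578 - 1*(-216830)) = 25 + 1/(196578 - 1*(-216830)) = 25 + 1/(196578 + 216830) = 25 + 1/413408 = 10335201/413408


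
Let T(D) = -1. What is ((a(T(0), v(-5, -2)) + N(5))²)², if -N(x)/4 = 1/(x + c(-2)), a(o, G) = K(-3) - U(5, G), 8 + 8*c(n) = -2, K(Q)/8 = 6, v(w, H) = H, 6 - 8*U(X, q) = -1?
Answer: 933163747057441/207360000 ≈ 4.5002e+6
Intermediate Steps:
U(X, q) = 7/8 (U(X, q) = ¾ - ⅛*(-1) = ¾ + ⅛ = 7/8)
K(Q) = 48 (K(Q) = 8*6 = 48)
c(n) = -5/4 (c(n) = -1 + (⅛)*(-2) = -1 - ¼ = -5/4)
a(o, G) = 377/8 (a(o, G) = 48 - 1*7/8 = 48 - 7/8 = 377/8)
N(x) = -4/(-5/4 + x) (N(x) = -4/(x - 5/4) = -4/(-5/4 + x))
((a(T(0), v(-5, -2)) + N(5))²)² = ((377/8 - 16/(-5 + 4*5))²)² = ((377/8 - 16/(-5 + 20))²)² = ((377/8 - 16/15)²)² = ((5527/120)²)² = (30547729/14400)² = 933163747057441/207360000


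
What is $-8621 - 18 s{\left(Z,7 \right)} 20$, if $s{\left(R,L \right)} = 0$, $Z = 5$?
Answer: $-8621$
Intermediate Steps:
$-8621 - 18 s{\left(Z,7 \right)} 20 = -8621 - 18 \cdot 0 \cdot 20 = -8621 - 0 \cdot 20 = -8621 - 0 = -8621 + 0 = -8621$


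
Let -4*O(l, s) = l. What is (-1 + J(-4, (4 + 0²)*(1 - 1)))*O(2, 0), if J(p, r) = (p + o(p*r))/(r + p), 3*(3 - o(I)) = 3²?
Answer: 0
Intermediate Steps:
O(l, s) = -l/4
o(I) = 0 (o(I) = 3 - ⅓*3² = 3 - ⅓*9 = 3 - 3 = 0)
J(p, r) = p/(p + r) (J(p, r) = (p + 0)/(r + p) = p/(p + r))
(-1 + J(-4, (4 + 0²)*(1 - 1)))*O(2, 0) = (-1 - 4/(-4 + (4 + 0²)*(1 - 1)))*(-¼*2) = (-1 - 4/(-4 + (4 + 0)*0))*(-½) = (-1 - 4/(-4 + 4*0))*(-½) = (-1 - 4/(-4 + 0))*(-½) = (-1 - 4/(-4))*(-½) = (-1 - 4*(-¼))*(-½) = (-1 + 1)*(-½) = 0*(-½) = 0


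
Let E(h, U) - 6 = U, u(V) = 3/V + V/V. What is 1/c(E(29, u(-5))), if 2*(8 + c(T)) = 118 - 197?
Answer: -2/95 ≈ -0.021053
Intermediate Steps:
u(V) = 1 + 3/V (u(V) = 3/V + 1 = 1 + 3/V)
E(h, U) = 6 + U
c(T) = -95/2 (c(T) = -8 + (118 - 197)/2 = -8 + (½)*(-79) = -8 - 79/2 = -95/2)
1/c(E(29, u(-5))) = 1/(-95/2) = -2/95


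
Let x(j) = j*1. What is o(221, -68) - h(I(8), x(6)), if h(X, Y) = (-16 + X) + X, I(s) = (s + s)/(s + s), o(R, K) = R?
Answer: 235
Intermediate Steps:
x(j) = j
I(s) = 1 (I(s) = (2*s)/((2*s)) = (2*s)*(1/(2*s)) = 1)
h(X, Y) = -16 + 2*X
o(221, -68) - h(I(8), x(6)) = 221 - (-16 + 2*1) = 221 - (-16 + 2) = 221 - 1*(-14) = 221 + 14 = 235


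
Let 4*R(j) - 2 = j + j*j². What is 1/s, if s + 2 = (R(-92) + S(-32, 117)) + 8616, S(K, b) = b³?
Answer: 2/2831065 ≈ 7.0645e-7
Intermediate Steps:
R(j) = ½ + j/4 + j³/4 (R(j) = ½ + (j + j*j²)/4 = ½ + (j + j³)/4 = ½ + (j/4 + j³/4) = ½ + j/4 + j³/4)
s = 2831065/2 (s = -2 + (((½ + (¼)*(-92) + (¼)*(-92)³) + 117³) + 8616) = -2 + (((½ - 23 + (¼)*(-778688)) + 1601613) + 8616) = -2 + (((½ - 23 - 194672) + 1601613) + 8616) = -2 + ((-389389/2 + 1601613) + 8616) = -2 + (2813837/2 + 8616) = -2 + 2831069/2 = 2831065/2 ≈ 1.4155e+6)
1/s = 1/(2831065/2) = 2/2831065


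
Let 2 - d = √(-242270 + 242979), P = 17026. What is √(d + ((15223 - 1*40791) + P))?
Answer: √(-8540 - √709) ≈ 92.556*I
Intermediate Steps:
d = 2 - √709 (d = 2 - √(-242270 + 242979) = 2 - √709 ≈ -24.627)
√(d + ((15223 - 1*40791) + P)) = √((2 - √709) + ((15223 - 1*40791) + 17026)) = √((2 - √709) + ((15223 - 40791) + 17026)) = √((2 - √709) + (-25568 + 17026)) = √((2 - √709) - 8542) = √(-8540 - √709)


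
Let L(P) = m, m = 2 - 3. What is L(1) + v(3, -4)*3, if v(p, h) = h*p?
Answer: -37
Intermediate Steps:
m = -1
L(P) = -1
L(1) + v(3, -4)*3 = -1 - 4*3*3 = -1 - 12*3 = -1 - 36 = -37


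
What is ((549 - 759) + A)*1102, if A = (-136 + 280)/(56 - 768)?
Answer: -20616216/89 ≈ -2.3164e+5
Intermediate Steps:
A = -18/89 (A = 144/(-712) = 144*(-1/712) = -18/89 ≈ -0.20225)
((549 - 759) + A)*1102 = ((549 - 759) - 18/89)*1102 = (-210 - 18/89)*1102 = -18708/89*1102 = -20616216/89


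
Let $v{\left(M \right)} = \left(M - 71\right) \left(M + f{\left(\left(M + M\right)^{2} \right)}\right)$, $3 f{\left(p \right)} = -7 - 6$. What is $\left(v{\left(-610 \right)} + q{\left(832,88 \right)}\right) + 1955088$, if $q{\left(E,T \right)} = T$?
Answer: $2373537$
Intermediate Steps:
$f{\left(p \right)} = - \frac{13}{3}$ ($f{\left(p \right)} = \frac{-7 - 6}{3} = \frac{1}{3} \left(-13\right) = - \frac{13}{3}$)
$v{\left(M \right)} = \left(-71 + M\right) \left(- \frac{13}{3} + M\right)$ ($v{\left(M \right)} = \left(M - 71\right) \left(M - \frac{13}{3}\right) = \left(-71 + M\right) \left(- \frac{13}{3} + M\right)$)
$\left(v{\left(-610 \right)} + q{\left(832,88 \right)}\right) + 1955088 = \left(\left(\frac{923}{3} + \left(-610\right)^{2} - - \frac{137860}{3}\right) + 88\right) + 1955088 = \left(\left(\frac{923}{3} + 372100 + \frac{137860}{3}\right) + 88\right) + 1955088 = \left(418361 + 88\right) + 1955088 = 418449 + 1955088 = 2373537$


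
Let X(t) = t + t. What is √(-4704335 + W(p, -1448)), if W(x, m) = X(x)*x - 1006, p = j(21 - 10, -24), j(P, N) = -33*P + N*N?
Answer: I*√4614603 ≈ 2148.2*I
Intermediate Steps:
j(P, N) = N² - 33*P (j(P, N) = -33*P + N² = N² - 33*P)
X(t) = 2*t
p = 213 (p = (-24)² - 33*(21 - 10) = 576 - 33*11 = 576 - 363 = 213)
W(x, m) = -1006 + 2*x² (W(x, m) = (2*x)*x - 1006 = 2*x² - 1006 = -1006 + 2*x²)
√(-4704335 + W(p, -1448)) = √(-4704335 + (-1006 + 2*213²)) = √(-4704335 + (-1006 + 2*45369)) = √(-4704335 + (-1006 + 90738)) = √(-4704335 + 89732) = √(-4614603) = I*√4614603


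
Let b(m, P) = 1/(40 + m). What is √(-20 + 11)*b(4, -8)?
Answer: 3*I/44 ≈ 0.068182*I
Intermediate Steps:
√(-20 + 11)*b(4, -8) = √(-20 + 11)/(40 + 4) = √(-9)/44 = (3*I)*(1/44) = 3*I/44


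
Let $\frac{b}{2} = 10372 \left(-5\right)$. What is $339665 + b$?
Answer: $235945$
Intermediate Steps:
$b = -103720$ ($b = 2 \cdot 10372 \left(-5\right) = 2 \left(-51860\right) = -103720$)
$339665 + b = 339665 - 103720 = 235945$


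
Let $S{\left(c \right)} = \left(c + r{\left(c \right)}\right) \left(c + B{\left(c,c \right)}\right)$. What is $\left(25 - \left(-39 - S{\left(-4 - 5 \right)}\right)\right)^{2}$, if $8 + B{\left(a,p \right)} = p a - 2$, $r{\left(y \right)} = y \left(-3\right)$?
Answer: $1392400$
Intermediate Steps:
$r{\left(y \right)} = - 3 y$
$B{\left(a,p \right)} = -10 + a p$ ($B{\left(a,p \right)} = -8 + \left(p a - 2\right) = -8 + \left(a p - 2\right) = -8 + \left(-2 + a p\right) = -10 + a p$)
$S{\left(c \right)} = - 2 c \left(-10 + c + c^{2}\right)$ ($S{\left(c \right)} = \left(c - 3 c\right) \left(c + \left(-10 + c c\right)\right) = - 2 c \left(c + \left(-10 + c^{2}\right)\right) = - 2 c \left(-10 + c + c^{2}\right)$)
$\left(25 - \left(-39 - S{\left(-4 - 5 \right)}\right)\right)^{2} = \left(25 - \left(-39 - 2 \left(-4 - 5\right) \left(10 - \left(-4 - 5\right) - \left(-4 - 5\right)^{2}\right)\right)\right)^{2} = \left(25 - \left(-39 + 18 \left(10 - -9 - \left(-9\right)^{2}\right)\right)\right)^{2} = \left(25 - \left(-39 + 18 \left(10 + 9 - 81\right)\right)\right)^{2} = \left(25 + \left(\left(160 + 2 \left(-9\right) \left(-62\right)\right) - 121\right)\right)^{2} = \left(25 + \left(\left(160 + 1116\right) - 121\right)\right)^{2} = \left(25 + \left(1276 - 121\right)\right)^{2} = \left(25 + 1155\right)^{2} = 1180^{2} = 1392400$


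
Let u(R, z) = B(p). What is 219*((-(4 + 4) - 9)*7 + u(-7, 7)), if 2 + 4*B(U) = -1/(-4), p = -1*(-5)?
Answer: -418509/16 ≈ -26157.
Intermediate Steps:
p = 5
B(U) = -7/16 (B(U) = -1/2 + (-1/(-4))/4 = -1/2 + (-1*(-1/4))/4 = -1/2 + (1/4)*(1/4) = -1/2 + 1/16 = -7/16)
u(R, z) = -7/16
219*((-(4 + 4) - 9)*7 + u(-7, 7)) = 219*((-(4 + 4) - 9)*7 - 7/16) = 219*((-1*8 - 9)*7 - 7/16) = 219*((-8 - 9)*7 - 7/16) = 219*(-17*7 - 7/16) = 219*(-119 - 7/16) = 219*(-1911/16) = -418509/16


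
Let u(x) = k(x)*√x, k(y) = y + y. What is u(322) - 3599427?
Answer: -3599427 + 644*√322 ≈ -3.5879e+6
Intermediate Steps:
k(y) = 2*y
u(x) = 2*x^(3/2) (u(x) = (2*x)*√x = 2*x^(3/2))
u(322) - 3599427 = 2*322^(3/2) - 3599427 = 2*(322*√322) - 3599427 = 644*√322 - 3599427 = -3599427 + 644*√322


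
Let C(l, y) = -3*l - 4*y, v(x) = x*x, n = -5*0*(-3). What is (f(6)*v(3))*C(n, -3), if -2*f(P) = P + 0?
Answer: -324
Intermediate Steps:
n = 0 (n = 0*(-3) = 0)
f(P) = -P/2 (f(P) = -(P + 0)/2 = -P/2)
v(x) = x²
C(l, y) = -4*y - 3*l
(f(6)*v(3))*C(n, -3) = (-½*6*3²)*(-4*(-3) - 3*0) = (-3*9)*(12 + 0) = -27*12 = -324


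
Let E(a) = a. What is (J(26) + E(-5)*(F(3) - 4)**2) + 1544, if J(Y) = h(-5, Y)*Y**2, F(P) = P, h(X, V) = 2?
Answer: 2891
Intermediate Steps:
J(Y) = 2*Y**2
(J(26) + E(-5)*(F(3) - 4)**2) + 1544 = (2*26**2 - 5*(3 - 4)**2) + 1544 = (2*676 - 5*(-1)**2) + 1544 = (1352 - 5*1) + 1544 = (1352 - 5) + 1544 = 1347 + 1544 = 2891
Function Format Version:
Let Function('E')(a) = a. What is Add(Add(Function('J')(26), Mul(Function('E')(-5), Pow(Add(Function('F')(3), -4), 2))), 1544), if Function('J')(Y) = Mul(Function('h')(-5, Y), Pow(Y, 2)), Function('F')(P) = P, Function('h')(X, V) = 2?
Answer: 2891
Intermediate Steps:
Function('J')(Y) = Mul(2, Pow(Y, 2))
Add(Add(Function('J')(26), Mul(Function('E')(-5), Pow(Add(Function('F')(3), -4), 2))), 1544) = Add(Add(Mul(2, Pow(26, 2)), Mul(-5, Pow(Add(3, -4), 2))), 1544) = Add(Add(Mul(2, 676), Mul(-5, Pow(-1, 2))), 1544) = Add(Add(1352, Mul(-5, 1)), 1544) = Add(Add(1352, -5), 1544) = Add(1347, 1544) = 2891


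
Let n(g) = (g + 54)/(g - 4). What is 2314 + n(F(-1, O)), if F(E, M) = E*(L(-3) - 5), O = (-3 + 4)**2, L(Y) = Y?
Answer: 4659/2 ≈ 2329.5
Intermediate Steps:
O = 1 (O = 1**2 = 1)
F(E, M) = -8*E (F(E, M) = E*(-3 - 5) = E*(-8) = -8*E)
n(g) = (54 + g)/(-4 + g)
2314 + n(F(-1, O)) = 2314 + (54 - 8*(-1))/(-4 - 8*(-1)) = 2314 + (54 + 8)/(-4 + 8) = 2314 + 62/4 = 2314 + (1/4)*62 = 2314 + 31/2 = 4659/2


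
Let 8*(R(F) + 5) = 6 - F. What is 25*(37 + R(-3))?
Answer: 6625/8 ≈ 828.13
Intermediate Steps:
R(F) = -17/4 - F/8 (R(F) = -5 + (6 - F)/8 = -5 + (3/4 - F/8) = -17/4 - F/8)
25*(37 + R(-3)) = 25*(37 + (-17/4 - 1/8*(-3))) = 25*(37 + (-17/4 + 3/8)) = 25*(37 - 31/8) = 25*(265/8) = 6625/8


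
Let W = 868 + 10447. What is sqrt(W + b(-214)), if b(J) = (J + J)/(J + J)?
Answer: 2*sqrt(2829) ≈ 106.38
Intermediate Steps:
b(J) = 1 (b(J) = (2*J)/((2*J)) = (2*J)*(1/(2*J)) = 1)
W = 11315
sqrt(W + b(-214)) = sqrt(11315 + 1) = sqrt(11316) = 2*sqrt(2829)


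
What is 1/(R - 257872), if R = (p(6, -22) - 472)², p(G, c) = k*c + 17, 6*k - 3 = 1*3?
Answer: -1/30343 ≈ -3.2957e-5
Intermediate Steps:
k = 1 (k = ½ + (1*3)/6 = ½ + (⅙)*3 = ½ + ½ = 1)
p(G, c) = 17 + c (p(G, c) = 1*c + 17 = c + 17 = 17 + c)
R = 227529 (R = ((17 - 22) - 472)² = (-5 - 472)² = (-477)² = 227529)
1/(R - 257872) = 1/(227529 - 257872) = 1/(-30343) = -1/30343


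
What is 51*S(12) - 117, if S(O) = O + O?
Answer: 1107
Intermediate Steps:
S(O) = 2*O
51*S(12) - 117 = 51*(2*12) - 117 = 51*24 - 117 = 1224 - 117 = 1107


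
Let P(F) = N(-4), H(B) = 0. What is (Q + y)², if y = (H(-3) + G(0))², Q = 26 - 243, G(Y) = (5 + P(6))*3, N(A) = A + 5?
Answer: 11449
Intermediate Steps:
N(A) = 5 + A
P(F) = 1 (P(F) = 5 - 4 = 1)
G(Y) = 18 (G(Y) = (5 + 1)*3 = 6*3 = 18)
Q = -217
y = 324 (y = (0 + 18)² = 18² = 324)
(Q + y)² = (-217 + 324)² = 107² = 11449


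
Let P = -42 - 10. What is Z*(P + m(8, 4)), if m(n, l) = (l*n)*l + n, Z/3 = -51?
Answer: -12852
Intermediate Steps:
Z = -153 (Z = 3*(-51) = -153)
P = -52
m(n, l) = n + n*l**2 (m(n, l) = n*l**2 + n = n + n*l**2)
Z*(P + m(8, 4)) = -153*(-52 + 8*(1 + 4**2)) = -153*(-52 + 8*(1 + 16)) = -153*(-52 + 8*17) = -153*(-52 + 136) = -153*84 = -12852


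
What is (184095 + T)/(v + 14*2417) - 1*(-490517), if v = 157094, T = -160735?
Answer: 23413853801/47733 ≈ 4.9052e+5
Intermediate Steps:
(184095 + T)/(v + 14*2417) - 1*(-490517) = (184095 - 160735)/(157094 + 14*2417) - 1*(-490517) = 23360/(157094 + 33838) + 490517 = 23360/190932 + 490517 = 23360*(1/190932) + 490517 = 5840/47733 + 490517 = 23413853801/47733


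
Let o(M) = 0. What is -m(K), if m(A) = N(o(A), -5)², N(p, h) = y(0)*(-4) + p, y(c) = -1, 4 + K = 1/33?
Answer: -16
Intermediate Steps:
K = -131/33 (K = -4 + 1/33 = -131/33 ≈ -3.9697)
N(p, h) = 4 + p (N(p, h) = -1*(-4) + p = 4 + p)
m(A) = 16 (m(A) = (4 + 0)² = 4² = 16)
-m(K) = -1*16 = -16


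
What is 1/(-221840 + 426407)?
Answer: 1/204567 ≈ 4.8884e-6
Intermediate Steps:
1/(-221840 + 426407) = 1/204567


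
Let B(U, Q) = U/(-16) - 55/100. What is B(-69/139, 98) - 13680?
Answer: -152127371/11120 ≈ -13681.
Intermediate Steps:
B(U, Q) = -11/20 - U/16 (B(U, Q) = U*(-1/16) - 55*1/100 = -U/16 - 11/20 = -11/20 - U/16)
B(-69/139, 98) - 13680 = (-11/20 - (-69)/(16*139)) - 13680 = (-11/20 - 1/16*(-69/139)) - 13680 = (-11/20 + 69/2224) - 13680 = -5771/11120 - 13680 = -152127371/11120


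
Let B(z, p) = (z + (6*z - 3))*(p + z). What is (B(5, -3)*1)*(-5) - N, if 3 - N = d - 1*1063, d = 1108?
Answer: -278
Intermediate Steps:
B(z, p) = (-3 + 7*z)*(p + z) (B(z, p) = (z + (-3 + 6*z))*(p + z) = (-3 + 7*z)*(p + z))
N = -42 (N = 3 - (1108 - 1*1063) = 3 - (1108 - 1063) = 3 - 1*45 = 3 - 45 = -42)
(B(5, -3)*1)*(-5) - N = ((-3*(-3) - 3*5 + 7*5**2 + 7*(-3)*5)*1)*(-5) - 1*(-42) = ((9 - 15 + 7*25 - 105)*1)*(-5) + 42 = ((9 - 15 + 175 - 105)*1)*(-5) + 42 = (64*1)*(-5) + 42 = 64*(-5) + 42 = -320 + 42 = -278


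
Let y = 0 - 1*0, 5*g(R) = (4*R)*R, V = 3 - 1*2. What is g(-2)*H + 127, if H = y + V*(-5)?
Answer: 111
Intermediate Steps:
V = 1 (V = 3 - 2 = 1)
g(R) = 4*R²/5 (g(R) = ((4*R)*R)/5 = (4*R²)/5 = 4*R²/5)
y = 0 (y = 0 + 0 = 0)
H = -5 (H = 0 + 1*(-5) = 0 - 5 = -5)
g(-2)*H + 127 = ((⅘)*(-2)²)*(-5) + 127 = ((⅘)*4)*(-5) + 127 = (16/5)*(-5) + 127 = -16 + 127 = 111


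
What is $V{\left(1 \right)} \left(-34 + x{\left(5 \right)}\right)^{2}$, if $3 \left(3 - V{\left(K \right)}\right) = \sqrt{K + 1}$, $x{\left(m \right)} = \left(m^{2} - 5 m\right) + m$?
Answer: $2523 - \frac{841 \sqrt{2}}{3} \approx 2126.5$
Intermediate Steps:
$x{\left(m \right)} = m^{2} - 4 m$
$V{\left(K \right)} = 3 - \frac{\sqrt{1 + K}}{3}$ ($V{\left(K \right)} = 3 - \frac{\sqrt{K + 1}}{3} = 3 - \frac{\sqrt{1 + K}}{3}$)
$V{\left(1 \right)} \left(-34 + x{\left(5 \right)}\right)^{2} = \left(3 - \frac{\sqrt{1 + 1}}{3}\right) \left(-34 + 5 \left(-4 + 5\right)\right)^{2} = \left(3 - \frac{\sqrt{2}}{3}\right) \left(-34 + 5 \cdot 1\right)^{2} = \left(3 - \frac{\sqrt{2}}{3}\right) \left(-34 + 5\right)^{2} = \left(3 - \frac{\sqrt{2}}{3}\right) \left(-29\right)^{2} = \left(3 - \frac{\sqrt{2}}{3}\right) 841 = 2523 - \frac{841 \sqrt{2}}{3}$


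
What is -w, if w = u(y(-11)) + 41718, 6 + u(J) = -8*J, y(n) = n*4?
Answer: -42064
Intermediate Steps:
y(n) = 4*n
u(J) = -6 - 8*J
w = 42064 (w = (-6 - 32*(-11)) + 41718 = (-6 - 8*(-44)) + 41718 = (-6 + 352) + 41718 = 346 + 41718 = 42064)
-w = -1*42064 = -42064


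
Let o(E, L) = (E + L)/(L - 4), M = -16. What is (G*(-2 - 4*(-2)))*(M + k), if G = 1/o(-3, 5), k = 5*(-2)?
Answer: -78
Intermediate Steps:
k = -10
o(E, L) = (E + L)/(-4 + L)
G = ½ (G = 1/((-3 + 5)/(-4 + 5)) = 1/(2/1) = 1/(1*2) = 1/2 = ½ ≈ 0.50000)
(G*(-2 - 4*(-2)))*(M + k) = ((-2 - 4*(-2))/2)*(-16 - 10) = ((-2 + 8)/2)*(-26) = ((½)*6)*(-26) = 3*(-26) = -78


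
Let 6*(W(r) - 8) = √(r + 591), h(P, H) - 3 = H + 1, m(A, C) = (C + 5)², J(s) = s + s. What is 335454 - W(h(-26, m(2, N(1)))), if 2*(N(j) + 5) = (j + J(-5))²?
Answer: 335446 - √8941/12 ≈ 3.3544e+5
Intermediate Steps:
J(s) = 2*s
N(j) = -5 + (-10 + j)²/2 (N(j) = -5 + (j + 2*(-5))²/2 = -5 + (j - 10)²/2 = -5 + (-10 + j)²/2)
m(A, C) = (5 + C)²
h(P, H) = 4 + H (h(P, H) = 3 + (H + 1) = 3 + (1 + H) = 4 + H)
W(r) = 8 + √(591 + r)/6 (W(r) = 8 + √(r + 591)/6 = 8 + √(591 + r)/6)
335454 - W(h(-26, m(2, N(1)))) = 335454 - (8 + √(591 + (4 + (5 + (-5 + (-10 + 1)²/2))²))/6) = 335454 - (8 + √(591 + (4 + (5 + (-5 + (½)*(-9)²))²))/6) = 335454 - (8 + √(591 + (4 + (5 + (-5 + (½)*81))²))/6) = 335454 - (8 + √(591 + (4 + (5 + (-5 + 81/2))²))/6) = 335454 - (8 + √(591 + (4 + (5 + 71/2)²))/6) = 335454 - (8 + √(591 + (4 + (81/2)²))/6) = 335454 - (8 + √(591 + (4 + 6561/4))/6) = 335454 - (8 + √(591 + 6577/4)/6) = 335454 - (8 + √(8941/4)/6) = 335454 - (8 + (√8941/2)/6) = 335454 - (8 + √8941/12) = 335454 + (-8 - √8941/12) = 335446 - √8941/12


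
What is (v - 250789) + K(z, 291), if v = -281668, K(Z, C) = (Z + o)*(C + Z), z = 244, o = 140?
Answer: -327017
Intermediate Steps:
K(Z, C) = (140 + Z)*(C + Z) (K(Z, C) = (Z + 140)*(C + Z) = (140 + Z)*(C + Z))
(v - 250789) + K(z, 291) = (-281668 - 250789) + (244² + 140*291 + 140*244 + 291*244) = -532457 + (59536 + 40740 + 34160 + 71004) = -532457 + 205440 = -327017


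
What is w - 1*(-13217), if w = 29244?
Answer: 42461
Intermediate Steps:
w - 1*(-13217) = 29244 - 1*(-13217) = 29244 + 13217 = 42461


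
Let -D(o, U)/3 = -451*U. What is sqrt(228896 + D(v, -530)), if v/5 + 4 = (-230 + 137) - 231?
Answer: I*sqrt(488194) ≈ 698.71*I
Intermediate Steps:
v = -1640 (v = -20 + 5*((-230 + 137) - 231) = -20 + 5*(-93 - 231) = -20 + 5*(-324) = -20 - 1620 = -1640)
D(o, U) = 1353*U (D(o, U) = -(-1353)*U = 1353*U)
sqrt(228896 + D(v, -530)) = sqrt(228896 + 1353*(-530)) = sqrt(228896 - 717090) = sqrt(-488194) = I*sqrt(488194)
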